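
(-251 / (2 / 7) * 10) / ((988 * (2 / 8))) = -8785 / 247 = -35.57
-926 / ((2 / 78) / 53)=-1914042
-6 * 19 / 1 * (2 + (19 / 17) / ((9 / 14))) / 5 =-85.24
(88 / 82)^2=1936 / 1681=1.15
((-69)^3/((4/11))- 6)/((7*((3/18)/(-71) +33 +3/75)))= -19242542475/4925914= -3906.39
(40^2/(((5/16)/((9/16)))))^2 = 8294400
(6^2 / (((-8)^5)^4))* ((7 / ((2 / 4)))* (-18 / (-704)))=567 / 50728546202701266944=0.00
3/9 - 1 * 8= -23/3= -7.67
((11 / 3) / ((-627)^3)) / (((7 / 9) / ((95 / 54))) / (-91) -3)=65 / 13130115471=0.00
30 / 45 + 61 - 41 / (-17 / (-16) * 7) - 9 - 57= -3515 / 357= -9.85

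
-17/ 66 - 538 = -538.26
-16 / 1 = -16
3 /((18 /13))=13 /6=2.17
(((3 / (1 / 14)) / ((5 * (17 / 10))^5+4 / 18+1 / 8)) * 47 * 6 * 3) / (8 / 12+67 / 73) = 2241074304 / 4434248111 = 0.51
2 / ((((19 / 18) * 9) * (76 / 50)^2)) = 0.09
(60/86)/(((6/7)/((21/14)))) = 105/86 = 1.22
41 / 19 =2.16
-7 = -7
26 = 26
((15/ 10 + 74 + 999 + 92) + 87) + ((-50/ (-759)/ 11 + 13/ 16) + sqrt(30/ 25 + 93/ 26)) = 1256.50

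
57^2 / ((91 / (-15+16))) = 3249 / 91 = 35.70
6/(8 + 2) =3/5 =0.60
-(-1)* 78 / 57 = 26 / 19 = 1.37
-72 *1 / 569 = -72 / 569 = -0.13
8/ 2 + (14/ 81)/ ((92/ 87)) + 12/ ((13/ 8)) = 186455/ 16146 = 11.55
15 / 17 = 0.88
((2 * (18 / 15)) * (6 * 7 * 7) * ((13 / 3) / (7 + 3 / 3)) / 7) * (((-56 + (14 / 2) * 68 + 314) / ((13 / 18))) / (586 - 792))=-138726 / 515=-269.37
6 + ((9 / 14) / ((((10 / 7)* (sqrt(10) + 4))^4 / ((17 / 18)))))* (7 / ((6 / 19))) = 721707067 / 77760000 - 10081799* sqrt(10) / 9720000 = 6.00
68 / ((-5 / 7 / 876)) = -416976 / 5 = -83395.20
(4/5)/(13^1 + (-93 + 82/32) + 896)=64/65485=0.00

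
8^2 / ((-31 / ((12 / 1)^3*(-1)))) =110592 / 31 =3567.48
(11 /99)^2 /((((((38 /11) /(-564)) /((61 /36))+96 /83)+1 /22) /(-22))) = -115173124 /508205421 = -0.23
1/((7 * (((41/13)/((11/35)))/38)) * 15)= 5434/150675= 0.04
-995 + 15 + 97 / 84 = -82223 / 84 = -978.85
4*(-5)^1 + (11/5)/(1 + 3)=-389/20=-19.45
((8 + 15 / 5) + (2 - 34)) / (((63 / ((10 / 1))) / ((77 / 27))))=-770 / 81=-9.51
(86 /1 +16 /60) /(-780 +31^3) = 1294 /435165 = 0.00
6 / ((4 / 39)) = 117 / 2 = 58.50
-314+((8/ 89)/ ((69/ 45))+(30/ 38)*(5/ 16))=-195208427/ 622288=-313.69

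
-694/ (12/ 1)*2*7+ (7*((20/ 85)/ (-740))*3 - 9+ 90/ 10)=-7639268/ 9435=-809.67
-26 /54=-13 /27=-0.48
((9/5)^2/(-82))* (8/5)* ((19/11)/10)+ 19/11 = 483797/281875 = 1.72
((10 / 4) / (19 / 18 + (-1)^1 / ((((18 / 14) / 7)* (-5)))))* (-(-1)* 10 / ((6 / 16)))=6000 / 193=31.09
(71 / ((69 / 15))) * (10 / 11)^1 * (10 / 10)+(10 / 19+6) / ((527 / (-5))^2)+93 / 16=19.84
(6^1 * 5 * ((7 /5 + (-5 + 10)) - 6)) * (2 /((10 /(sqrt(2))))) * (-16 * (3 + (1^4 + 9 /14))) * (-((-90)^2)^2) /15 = 5458752000 * sqrt(2) /7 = 1102834444.58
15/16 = 0.94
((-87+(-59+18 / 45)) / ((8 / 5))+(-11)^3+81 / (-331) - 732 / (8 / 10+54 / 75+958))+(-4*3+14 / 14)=-948838371 / 661669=-1434.01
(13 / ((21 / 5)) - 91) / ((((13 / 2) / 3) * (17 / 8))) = -2272 / 119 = -19.09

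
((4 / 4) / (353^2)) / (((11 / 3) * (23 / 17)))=51 / 31526077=0.00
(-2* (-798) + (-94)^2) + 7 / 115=1199687 / 115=10432.06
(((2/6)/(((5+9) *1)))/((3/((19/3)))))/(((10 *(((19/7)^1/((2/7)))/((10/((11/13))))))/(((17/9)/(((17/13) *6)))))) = 169/112266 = 0.00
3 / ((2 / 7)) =21 / 2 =10.50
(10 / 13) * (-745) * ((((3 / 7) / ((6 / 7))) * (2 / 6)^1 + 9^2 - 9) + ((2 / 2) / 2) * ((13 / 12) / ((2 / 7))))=-4414125 / 104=-42443.51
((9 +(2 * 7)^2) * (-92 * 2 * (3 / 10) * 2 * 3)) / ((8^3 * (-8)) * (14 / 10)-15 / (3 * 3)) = 1018440 / 86041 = 11.84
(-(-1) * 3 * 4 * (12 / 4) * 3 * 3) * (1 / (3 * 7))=108 / 7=15.43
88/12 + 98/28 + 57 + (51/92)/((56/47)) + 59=1967527/15456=127.30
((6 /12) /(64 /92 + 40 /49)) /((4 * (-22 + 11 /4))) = -161 /37488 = -0.00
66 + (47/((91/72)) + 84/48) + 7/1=40745/364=111.94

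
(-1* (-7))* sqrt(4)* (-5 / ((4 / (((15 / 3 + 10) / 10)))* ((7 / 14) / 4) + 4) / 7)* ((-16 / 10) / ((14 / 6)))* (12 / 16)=108 / 91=1.19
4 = 4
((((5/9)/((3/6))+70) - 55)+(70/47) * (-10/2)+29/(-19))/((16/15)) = 35855/5358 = 6.69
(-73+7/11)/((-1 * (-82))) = -398/451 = -0.88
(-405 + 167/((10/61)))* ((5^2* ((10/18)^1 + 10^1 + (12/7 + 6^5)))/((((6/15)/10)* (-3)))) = -376398319625/378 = -995762750.33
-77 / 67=-1.15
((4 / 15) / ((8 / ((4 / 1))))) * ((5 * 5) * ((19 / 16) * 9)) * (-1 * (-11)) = 3135 / 8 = 391.88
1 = 1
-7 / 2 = -3.50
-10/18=-5/9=-0.56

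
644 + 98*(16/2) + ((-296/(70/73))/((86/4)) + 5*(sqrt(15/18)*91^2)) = 2127532/1505 + 41405*sqrt(30)/6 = 39211.06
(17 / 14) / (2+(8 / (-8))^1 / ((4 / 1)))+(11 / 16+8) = 7355 / 784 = 9.38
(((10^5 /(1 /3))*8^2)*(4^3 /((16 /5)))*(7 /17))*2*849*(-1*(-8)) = 36513792000000 /17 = 2147870117647.06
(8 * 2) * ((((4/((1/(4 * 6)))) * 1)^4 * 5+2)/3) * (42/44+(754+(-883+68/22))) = -849037710704/3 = -283012570234.67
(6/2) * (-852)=-2556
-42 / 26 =-21 / 13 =-1.62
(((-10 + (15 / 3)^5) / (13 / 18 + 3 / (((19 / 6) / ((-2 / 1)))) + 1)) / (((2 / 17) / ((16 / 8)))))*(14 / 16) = -63387135 / 236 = -268589.56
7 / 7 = 1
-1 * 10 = -10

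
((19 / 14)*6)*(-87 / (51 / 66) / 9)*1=-12122 / 119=-101.87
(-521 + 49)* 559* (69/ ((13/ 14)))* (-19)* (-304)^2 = 34426141446144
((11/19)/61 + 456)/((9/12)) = 2114060/3477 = 608.01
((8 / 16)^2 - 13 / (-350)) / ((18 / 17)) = 1139 / 4200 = 0.27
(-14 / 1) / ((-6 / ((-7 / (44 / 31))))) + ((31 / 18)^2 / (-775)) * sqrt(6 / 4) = -1519 / 132 - 31 * sqrt(6) / 16200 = -11.51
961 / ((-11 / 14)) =-13454 / 11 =-1223.09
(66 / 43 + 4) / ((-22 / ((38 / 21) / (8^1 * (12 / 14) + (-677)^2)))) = -4522 / 4552650069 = -0.00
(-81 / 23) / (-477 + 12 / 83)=2241 / 303439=0.01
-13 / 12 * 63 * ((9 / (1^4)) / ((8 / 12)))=-7371 / 8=-921.38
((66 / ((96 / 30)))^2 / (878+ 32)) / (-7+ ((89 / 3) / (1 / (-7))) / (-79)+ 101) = 1290465 / 266750848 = 0.00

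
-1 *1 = -1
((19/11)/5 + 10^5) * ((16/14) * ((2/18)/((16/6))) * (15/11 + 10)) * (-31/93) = -19642925/1089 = -18037.58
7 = 7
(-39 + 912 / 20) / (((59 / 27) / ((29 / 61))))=25839 / 17995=1.44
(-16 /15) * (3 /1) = -16 /5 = -3.20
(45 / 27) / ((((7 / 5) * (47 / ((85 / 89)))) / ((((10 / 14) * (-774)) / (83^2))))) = -2741250 / 1412017663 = -0.00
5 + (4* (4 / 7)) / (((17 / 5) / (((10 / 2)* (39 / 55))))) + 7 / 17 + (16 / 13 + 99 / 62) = 10.62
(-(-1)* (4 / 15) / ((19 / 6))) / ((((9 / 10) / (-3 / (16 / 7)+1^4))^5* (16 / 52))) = -0.00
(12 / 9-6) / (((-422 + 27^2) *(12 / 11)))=-77 / 5526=-0.01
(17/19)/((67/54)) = 0.72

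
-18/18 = -1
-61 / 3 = -20.33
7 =7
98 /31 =3.16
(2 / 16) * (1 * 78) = 39 / 4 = 9.75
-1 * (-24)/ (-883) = -24/ 883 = -0.03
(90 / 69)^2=900 / 529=1.70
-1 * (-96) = 96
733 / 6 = 122.17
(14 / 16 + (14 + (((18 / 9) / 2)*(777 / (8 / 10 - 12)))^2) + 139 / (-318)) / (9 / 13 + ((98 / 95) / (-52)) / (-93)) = 1880670035075 / 269797984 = 6970.66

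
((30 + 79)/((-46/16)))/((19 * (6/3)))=-436/437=-1.00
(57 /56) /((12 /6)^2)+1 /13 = 965 /2912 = 0.33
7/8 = 0.88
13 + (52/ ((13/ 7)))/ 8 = 33/ 2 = 16.50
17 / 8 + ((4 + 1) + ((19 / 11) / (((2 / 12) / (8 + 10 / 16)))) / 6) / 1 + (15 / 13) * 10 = 19197 / 572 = 33.56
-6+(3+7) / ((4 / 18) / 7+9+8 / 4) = -708 / 139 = -5.09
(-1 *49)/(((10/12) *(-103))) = 0.57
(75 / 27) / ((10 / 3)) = 5 / 6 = 0.83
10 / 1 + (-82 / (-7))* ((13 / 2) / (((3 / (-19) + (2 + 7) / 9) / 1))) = 100.42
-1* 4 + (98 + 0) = 94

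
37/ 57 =0.65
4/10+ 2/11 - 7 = -353/55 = -6.42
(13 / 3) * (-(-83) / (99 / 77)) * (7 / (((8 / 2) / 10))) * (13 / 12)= 5303.42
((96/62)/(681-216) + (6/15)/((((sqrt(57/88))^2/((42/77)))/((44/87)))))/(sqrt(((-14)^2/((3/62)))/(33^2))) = 3793724 *sqrt(186)/574519435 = 0.09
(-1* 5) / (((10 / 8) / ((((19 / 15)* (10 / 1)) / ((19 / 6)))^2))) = -64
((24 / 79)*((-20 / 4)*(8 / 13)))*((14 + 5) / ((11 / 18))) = -328320 / 11297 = -29.06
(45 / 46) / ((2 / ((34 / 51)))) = 15 / 46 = 0.33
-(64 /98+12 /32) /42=-403 /16464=-0.02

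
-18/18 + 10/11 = -1/11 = -0.09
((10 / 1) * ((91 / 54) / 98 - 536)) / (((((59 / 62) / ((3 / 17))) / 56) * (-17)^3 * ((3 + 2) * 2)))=50245172 / 44349651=1.13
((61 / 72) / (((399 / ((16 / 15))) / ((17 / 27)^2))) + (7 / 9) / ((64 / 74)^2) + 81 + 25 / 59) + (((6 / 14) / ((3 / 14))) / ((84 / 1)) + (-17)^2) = 881315183354413 / 2372390415360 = 371.49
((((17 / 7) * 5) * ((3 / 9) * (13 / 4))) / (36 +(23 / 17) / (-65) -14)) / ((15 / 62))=2.47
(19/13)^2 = 361/169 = 2.14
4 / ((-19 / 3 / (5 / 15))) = -4 / 19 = -0.21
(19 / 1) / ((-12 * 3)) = -0.53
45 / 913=0.05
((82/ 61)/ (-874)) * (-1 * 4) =164/ 26657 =0.01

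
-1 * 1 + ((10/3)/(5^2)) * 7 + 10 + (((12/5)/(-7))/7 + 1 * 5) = 2188/147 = 14.88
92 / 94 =0.98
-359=-359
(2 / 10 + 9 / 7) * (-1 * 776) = -40352 / 35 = -1152.91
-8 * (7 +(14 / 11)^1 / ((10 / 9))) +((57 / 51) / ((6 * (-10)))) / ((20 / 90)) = -488051 / 7480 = -65.25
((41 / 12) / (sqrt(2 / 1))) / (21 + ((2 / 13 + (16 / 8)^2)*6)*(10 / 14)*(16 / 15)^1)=3731*sqrt(2) / 87336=0.06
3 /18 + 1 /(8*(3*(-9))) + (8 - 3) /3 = 395 /216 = 1.83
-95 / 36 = -2.64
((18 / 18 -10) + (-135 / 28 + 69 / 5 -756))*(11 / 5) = -1164273 / 700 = -1663.25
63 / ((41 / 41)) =63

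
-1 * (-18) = 18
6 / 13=0.46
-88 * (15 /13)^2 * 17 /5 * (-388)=26120160 /169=154557.16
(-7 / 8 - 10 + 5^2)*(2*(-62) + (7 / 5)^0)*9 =-125091 / 8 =-15636.38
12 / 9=4 / 3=1.33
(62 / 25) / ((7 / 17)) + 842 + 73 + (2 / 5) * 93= 958.22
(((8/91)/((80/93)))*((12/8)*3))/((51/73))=20367/30940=0.66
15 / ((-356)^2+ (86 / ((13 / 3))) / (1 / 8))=195 / 1649632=0.00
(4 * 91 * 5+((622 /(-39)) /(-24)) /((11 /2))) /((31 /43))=2524.68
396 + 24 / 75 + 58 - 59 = 9883 / 25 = 395.32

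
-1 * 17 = -17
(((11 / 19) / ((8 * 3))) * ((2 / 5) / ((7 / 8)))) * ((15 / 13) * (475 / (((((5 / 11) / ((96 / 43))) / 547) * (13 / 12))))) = 762474240 / 50869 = 14988.98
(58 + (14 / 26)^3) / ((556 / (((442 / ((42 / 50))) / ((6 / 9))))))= 82.56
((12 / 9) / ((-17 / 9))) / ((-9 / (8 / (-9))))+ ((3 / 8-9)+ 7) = -6223 / 3672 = -1.69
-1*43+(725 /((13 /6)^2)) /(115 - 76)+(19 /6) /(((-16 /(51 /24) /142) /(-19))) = 924356155 /843648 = 1095.67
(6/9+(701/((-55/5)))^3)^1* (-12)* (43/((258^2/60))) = 20668272820/171699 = 120375.03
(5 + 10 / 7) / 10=0.64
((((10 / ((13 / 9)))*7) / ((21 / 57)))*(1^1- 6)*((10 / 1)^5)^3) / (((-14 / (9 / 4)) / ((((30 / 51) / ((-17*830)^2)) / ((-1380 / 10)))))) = -160312500000000000 / 70838960101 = -2263055.52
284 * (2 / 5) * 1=568 / 5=113.60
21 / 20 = 1.05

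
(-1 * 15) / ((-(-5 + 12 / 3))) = -15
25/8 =3.12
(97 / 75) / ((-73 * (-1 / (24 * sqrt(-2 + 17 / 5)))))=776 * sqrt(35) / 9125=0.50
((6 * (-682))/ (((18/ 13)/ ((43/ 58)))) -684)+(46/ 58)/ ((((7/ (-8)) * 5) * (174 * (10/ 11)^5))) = -2115658776391/ 735875000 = -2875.02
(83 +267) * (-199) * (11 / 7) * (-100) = 10945000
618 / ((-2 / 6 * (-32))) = 927 / 16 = 57.94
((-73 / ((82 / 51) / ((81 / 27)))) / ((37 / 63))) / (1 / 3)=-2110941 / 3034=-695.76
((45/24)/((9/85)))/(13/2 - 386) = -425/9108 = -0.05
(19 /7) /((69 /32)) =608 /483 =1.26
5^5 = 3125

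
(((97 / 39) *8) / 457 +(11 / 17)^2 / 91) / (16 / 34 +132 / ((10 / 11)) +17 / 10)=17357390 / 53135834661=0.00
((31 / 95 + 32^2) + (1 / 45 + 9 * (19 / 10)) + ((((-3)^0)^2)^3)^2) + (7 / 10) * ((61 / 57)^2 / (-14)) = 1505213 / 1444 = 1042.39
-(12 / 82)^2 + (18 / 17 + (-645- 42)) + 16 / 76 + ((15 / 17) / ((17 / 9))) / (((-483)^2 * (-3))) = -164073345785038 / 239260446691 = -685.75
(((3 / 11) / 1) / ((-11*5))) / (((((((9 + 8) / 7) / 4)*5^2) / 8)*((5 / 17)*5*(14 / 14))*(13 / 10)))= -1344 / 983125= -0.00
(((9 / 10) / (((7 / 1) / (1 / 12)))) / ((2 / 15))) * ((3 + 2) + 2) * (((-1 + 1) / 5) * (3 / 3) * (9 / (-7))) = 0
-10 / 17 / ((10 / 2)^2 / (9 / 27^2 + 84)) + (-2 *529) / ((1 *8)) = -739321 / 5508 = -134.23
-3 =-3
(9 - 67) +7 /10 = -573 /10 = -57.30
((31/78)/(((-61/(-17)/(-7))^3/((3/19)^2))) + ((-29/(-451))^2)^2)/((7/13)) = -6482299002497259241/47460347103697625174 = -0.14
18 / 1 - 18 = 0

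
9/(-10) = -9/10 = -0.90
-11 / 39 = -0.28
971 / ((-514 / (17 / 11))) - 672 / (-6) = 616741 / 5654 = 109.08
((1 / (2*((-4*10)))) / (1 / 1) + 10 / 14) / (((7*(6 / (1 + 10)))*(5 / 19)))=27379 / 39200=0.70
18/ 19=0.95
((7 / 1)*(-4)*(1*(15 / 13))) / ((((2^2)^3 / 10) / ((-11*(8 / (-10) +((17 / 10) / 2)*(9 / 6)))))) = 21945 / 832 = 26.38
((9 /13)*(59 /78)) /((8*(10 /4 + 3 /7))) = 1239 /55432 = 0.02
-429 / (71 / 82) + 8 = -34610 / 71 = -487.46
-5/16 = -0.31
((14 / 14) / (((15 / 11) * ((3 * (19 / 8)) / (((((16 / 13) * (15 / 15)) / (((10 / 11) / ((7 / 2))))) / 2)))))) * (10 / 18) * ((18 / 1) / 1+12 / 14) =85184 / 33345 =2.55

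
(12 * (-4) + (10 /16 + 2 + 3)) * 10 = -1695 /4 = -423.75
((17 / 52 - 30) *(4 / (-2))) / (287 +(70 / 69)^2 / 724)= 1329666363 / 6430343192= 0.21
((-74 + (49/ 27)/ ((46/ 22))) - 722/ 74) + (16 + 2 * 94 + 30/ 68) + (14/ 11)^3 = 128533962085/ 1039801158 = 123.61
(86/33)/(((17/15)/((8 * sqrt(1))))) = 3440/187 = 18.40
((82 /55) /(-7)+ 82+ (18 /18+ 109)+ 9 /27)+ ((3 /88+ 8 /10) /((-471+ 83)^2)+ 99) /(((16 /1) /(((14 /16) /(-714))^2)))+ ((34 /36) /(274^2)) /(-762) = 123393212235154939199411 /642270371882837999616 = 192.12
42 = 42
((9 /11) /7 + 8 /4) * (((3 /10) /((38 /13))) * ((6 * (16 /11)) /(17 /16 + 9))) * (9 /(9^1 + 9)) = 1220544 /12954865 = 0.09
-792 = -792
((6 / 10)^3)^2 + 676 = 10563229 / 15625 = 676.05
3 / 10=0.30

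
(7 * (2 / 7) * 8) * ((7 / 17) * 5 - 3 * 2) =-1072 / 17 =-63.06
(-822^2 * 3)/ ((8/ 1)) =-506763/ 2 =-253381.50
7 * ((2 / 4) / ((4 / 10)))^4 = 4375 / 256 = 17.09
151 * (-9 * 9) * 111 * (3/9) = -452547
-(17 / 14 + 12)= -185 / 14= -13.21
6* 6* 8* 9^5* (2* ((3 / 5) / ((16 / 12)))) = 76527504 / 5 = 15305500.80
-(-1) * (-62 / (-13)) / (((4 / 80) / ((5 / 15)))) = 1240 / 39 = 31.79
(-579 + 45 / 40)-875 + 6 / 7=-81313 / 56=-1452.02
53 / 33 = 1.61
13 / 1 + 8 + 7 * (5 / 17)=23.06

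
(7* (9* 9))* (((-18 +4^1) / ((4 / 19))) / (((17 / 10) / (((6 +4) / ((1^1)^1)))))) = -3770550 / 17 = -221797.06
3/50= 0.06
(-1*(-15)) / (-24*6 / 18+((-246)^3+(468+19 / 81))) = -1215 / 1205804537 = -0.00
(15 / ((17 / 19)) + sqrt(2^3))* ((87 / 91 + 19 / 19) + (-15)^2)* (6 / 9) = 82612* sqrt(2) / 273 + 3924070 / 1547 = 2964.52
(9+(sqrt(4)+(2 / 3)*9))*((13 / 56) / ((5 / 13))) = 2873 / 280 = 10.26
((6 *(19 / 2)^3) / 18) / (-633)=-6859 / 15192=-0.45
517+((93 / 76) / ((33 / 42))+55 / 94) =5099537 / 9823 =519.14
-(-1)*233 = 233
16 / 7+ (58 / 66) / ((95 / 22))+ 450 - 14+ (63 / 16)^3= 4081967221 / 8171520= 499.54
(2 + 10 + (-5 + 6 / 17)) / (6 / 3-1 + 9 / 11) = 4.04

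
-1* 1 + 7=6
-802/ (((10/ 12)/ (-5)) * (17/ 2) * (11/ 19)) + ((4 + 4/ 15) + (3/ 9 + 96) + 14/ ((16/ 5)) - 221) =6446373/ 7480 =861.81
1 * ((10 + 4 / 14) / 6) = 12 / 7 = 1.71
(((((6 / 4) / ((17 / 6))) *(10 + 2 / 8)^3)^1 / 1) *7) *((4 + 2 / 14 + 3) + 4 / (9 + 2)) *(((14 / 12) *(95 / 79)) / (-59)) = -2337455715 / 3281344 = -712.35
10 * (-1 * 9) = -90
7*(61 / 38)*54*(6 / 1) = 69174 / 19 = 3640.74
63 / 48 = 21 / 16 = 1.31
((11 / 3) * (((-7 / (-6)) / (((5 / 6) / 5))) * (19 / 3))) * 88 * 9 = 128744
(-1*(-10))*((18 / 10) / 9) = 2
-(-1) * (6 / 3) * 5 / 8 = 5 / 4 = 1.25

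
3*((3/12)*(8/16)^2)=3/16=0.19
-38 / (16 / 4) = -19 / 2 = -9.50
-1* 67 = -67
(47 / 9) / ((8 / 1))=47 / 72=0.65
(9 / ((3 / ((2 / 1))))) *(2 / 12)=1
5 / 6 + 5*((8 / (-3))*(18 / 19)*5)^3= -414685705 / 41154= -10076.44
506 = 506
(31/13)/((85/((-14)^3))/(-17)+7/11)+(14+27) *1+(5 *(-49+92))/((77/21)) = 284751968/2754609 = 103.37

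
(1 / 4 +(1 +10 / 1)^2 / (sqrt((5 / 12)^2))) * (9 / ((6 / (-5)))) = -17439 / 8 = -2179.88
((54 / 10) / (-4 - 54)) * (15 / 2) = -0.70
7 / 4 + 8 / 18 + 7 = 331 / 36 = 9.19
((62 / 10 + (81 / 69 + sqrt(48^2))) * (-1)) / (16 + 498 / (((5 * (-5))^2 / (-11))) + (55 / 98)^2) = -7644784000 / 1042357999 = -7.33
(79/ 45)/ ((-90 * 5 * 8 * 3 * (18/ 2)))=-0.00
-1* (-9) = 9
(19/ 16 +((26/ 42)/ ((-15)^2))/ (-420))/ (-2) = -9426323/ 15876000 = -0.59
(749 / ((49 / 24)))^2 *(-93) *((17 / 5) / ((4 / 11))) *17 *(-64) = 31194892827648 / 245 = 127326093174.07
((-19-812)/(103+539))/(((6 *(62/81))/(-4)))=7479/6634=1.13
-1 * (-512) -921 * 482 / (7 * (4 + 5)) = -137222 / 21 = -6534.38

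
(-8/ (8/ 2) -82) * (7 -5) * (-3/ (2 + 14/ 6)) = 1512/ 13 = 116.31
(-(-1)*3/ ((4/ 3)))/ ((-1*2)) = -9/ 8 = -1.12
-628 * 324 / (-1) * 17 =3459024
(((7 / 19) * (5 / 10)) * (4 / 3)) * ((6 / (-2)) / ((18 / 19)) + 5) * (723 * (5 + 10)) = 92785 / 19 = 4883.42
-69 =-69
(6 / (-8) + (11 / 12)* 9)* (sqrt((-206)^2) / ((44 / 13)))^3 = 36010818285 / 21296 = 1690966.30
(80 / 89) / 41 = 80 / 3649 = 0.02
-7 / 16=-0.44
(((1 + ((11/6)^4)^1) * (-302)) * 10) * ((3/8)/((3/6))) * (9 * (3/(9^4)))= -12032435/104976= -114.62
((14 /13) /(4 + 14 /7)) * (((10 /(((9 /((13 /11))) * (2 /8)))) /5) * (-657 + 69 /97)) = -1188320 /9603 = -123.74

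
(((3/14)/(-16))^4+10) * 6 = 75528929523/1258815488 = 60.00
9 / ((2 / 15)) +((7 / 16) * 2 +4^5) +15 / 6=8759 / 8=1094.88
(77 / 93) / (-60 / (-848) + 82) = 16324 / 1618107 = 0.01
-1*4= -4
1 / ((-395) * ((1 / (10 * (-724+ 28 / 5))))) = 7184 / 395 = 18.19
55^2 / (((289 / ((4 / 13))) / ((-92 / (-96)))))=69575 / 22542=3.09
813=813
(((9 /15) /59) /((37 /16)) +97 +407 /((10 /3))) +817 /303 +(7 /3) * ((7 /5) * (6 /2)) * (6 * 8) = 4578555053 /6614490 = 692.20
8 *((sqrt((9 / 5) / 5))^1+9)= 76.80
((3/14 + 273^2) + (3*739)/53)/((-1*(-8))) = 55331715/5936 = 9321.38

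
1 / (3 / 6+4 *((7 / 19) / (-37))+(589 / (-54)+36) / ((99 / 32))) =3758238 / 32211511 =0.12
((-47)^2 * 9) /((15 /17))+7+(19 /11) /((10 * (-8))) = 3966825 /176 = 22538.78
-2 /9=-0.22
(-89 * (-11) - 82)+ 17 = 914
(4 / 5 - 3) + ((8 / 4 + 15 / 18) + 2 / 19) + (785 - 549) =236.74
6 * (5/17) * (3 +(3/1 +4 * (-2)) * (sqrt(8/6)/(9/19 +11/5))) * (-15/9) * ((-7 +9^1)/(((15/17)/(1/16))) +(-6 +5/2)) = 2015/68 - 957125 * sqrt(3)/77724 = 8.30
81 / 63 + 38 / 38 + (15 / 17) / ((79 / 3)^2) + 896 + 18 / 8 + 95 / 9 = 24359374735 / 26736444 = 911.09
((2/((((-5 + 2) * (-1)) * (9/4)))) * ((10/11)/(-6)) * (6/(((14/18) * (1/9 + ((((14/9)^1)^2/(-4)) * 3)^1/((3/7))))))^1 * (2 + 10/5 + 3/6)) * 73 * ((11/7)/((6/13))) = 768690/8183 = 93.94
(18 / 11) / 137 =18 / 1507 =0.01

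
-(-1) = 1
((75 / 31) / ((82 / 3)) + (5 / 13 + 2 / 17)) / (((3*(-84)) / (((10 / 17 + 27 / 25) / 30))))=-78435961 / 601668522000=-0.00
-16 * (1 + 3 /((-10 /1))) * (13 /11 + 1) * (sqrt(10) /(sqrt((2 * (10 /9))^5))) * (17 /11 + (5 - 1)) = -622566 * sqrt(2) /15125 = -58.21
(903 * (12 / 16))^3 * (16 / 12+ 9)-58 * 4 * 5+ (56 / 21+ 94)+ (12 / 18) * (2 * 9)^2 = 616294929011 / 192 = 3209869421.93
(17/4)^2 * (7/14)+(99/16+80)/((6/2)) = 3625/96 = 37.76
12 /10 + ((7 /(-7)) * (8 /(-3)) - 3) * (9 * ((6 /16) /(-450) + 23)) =-27119 /400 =-67.80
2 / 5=0.40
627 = 627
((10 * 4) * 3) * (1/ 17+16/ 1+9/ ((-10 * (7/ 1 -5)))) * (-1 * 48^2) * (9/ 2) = -19419873.88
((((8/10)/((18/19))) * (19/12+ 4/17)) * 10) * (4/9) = 28196/4131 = 6.83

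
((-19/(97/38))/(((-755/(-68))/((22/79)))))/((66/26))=-1276496/17356695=-0.07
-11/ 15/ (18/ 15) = -11/ 18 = -0.61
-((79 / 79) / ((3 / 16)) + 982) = -2962 / 3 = -987.33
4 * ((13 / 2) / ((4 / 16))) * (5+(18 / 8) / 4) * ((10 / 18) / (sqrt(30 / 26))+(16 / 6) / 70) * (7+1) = 18512 / 105+4628 * sqrt(195) / 27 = 2569.88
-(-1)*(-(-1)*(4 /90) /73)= 2 /3285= 0.00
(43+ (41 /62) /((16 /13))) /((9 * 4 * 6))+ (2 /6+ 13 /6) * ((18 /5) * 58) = 111893173 /214272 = 522.20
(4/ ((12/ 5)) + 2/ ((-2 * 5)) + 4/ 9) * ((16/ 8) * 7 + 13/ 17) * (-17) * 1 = -21586/ 45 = -479.69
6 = 6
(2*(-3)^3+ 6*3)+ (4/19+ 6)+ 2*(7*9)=1828/19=96.21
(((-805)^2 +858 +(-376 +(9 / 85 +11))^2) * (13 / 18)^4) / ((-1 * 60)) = -161374560521291 / 45507096000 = -3546.14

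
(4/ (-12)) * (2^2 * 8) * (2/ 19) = -64/ 57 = -1.12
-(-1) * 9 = 9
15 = 15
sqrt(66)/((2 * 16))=sqrt(66)/32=0.25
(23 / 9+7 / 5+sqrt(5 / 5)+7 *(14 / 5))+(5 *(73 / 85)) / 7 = 26956 / 1071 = 25.17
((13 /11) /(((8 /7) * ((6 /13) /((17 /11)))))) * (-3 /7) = -2873 /1936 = -1.48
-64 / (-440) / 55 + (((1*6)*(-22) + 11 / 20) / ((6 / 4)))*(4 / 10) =-63617 / 1815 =-35.05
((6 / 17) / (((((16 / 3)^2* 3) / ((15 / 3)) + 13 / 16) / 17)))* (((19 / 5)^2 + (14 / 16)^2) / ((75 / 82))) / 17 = 2992467 / 9118375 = 0.33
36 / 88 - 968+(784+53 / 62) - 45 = -77658 / 341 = -227.74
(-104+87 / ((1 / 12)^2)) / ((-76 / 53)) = -164618 / 19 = -8664.11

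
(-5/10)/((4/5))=-0.62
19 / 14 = 1.36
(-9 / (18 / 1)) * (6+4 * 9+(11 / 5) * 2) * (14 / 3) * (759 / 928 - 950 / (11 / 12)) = 24665319 / 220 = 112115.09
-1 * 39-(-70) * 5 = 311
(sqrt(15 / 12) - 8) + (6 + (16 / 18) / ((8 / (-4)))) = -22 / 9 + sqrt(5) / 2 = -1.33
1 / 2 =0.50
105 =105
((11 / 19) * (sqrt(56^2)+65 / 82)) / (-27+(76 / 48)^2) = -3688344 / 2747533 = -1.34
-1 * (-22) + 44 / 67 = 1518 / 67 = 22.66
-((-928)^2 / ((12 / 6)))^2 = -185409470464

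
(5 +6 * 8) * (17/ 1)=901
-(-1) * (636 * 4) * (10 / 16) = 1590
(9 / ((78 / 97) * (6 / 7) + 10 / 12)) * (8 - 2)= 219996 / 6203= 35.47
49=49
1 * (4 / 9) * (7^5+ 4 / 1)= 67244 / 9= 7471.56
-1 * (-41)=41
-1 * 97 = -97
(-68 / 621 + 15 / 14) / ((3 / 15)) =4.81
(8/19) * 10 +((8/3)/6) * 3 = 316/57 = 5.54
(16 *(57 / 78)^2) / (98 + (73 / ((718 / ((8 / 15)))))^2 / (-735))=0.09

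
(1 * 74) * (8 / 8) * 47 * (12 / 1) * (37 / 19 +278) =221993784 / 19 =11683883.37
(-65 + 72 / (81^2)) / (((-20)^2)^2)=-47377 / 116640000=-0.00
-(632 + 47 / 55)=-632.85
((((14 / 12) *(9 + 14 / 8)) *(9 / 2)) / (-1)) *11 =-9933 / 16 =-620.81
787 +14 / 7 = 789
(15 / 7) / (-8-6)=-15 / 98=-0.15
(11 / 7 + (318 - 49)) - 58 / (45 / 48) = 208.70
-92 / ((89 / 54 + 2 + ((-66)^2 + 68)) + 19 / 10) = -12420 / 597989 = -0.02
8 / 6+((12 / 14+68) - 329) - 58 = -6653 / 21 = -316.81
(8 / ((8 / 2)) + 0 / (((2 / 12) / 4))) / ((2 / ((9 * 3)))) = 27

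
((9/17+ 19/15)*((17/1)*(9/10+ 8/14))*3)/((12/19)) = 448153/2100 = 213.41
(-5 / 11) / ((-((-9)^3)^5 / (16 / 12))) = -0.00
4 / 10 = 2 / 5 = 0.40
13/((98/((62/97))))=403/4753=0.08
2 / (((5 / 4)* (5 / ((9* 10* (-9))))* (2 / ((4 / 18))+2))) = -1296 / 55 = -23.56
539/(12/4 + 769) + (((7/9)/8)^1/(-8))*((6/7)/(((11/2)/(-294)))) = 21315/16984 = 1.26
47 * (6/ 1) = 282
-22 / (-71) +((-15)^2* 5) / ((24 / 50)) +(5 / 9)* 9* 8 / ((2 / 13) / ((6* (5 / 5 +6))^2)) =130919473 / 284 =460984.06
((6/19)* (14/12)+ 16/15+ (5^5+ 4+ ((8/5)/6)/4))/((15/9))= 892193/475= 1878.30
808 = 808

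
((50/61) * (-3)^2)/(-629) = -450/38369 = -0.01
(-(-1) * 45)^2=2025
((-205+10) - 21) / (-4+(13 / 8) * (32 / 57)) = 1539 / 22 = 69.95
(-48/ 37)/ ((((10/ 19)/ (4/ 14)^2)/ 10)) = -3648/ 1813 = -2.01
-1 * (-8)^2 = -64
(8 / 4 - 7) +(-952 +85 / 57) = -955.51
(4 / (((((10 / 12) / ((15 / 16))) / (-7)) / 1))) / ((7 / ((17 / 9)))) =-17 / 2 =-8.50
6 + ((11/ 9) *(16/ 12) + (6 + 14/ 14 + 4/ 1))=503/ 27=18.63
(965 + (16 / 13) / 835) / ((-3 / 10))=-6983394 / 2171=-3216.67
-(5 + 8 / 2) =-9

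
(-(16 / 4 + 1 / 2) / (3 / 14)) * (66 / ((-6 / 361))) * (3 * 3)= 750519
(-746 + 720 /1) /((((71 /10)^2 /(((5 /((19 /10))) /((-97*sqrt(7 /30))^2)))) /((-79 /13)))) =23700000 /6308292277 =0.00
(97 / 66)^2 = 9409 / 4356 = 2.16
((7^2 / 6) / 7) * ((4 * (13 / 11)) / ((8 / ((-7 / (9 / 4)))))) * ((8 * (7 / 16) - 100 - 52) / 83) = 637 / 166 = 3.84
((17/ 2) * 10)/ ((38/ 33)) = 73.82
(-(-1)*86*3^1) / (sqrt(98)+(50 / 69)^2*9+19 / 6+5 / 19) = -7652497425372 / 114502134407+6568085426616*sqrt(2) / 114502134407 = 14.29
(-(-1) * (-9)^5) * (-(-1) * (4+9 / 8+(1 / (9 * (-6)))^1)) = -2412261 / 8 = -301532.62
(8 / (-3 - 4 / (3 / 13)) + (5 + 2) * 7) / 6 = 8.10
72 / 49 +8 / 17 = 1616 / 833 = 1.94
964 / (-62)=-482 / 31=-15.55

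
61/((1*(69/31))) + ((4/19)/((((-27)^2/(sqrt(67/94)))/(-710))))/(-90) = 142*sqrt(6298)/5858973 + 1891/69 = 27.41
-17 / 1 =-17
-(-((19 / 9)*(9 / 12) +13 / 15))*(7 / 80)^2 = 2401 / 128000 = 0.02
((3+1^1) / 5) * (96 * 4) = 1536 / 5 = 307.20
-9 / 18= -1 / 2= -0.50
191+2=193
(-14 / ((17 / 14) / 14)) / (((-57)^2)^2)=-2744 / 179452017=-0.00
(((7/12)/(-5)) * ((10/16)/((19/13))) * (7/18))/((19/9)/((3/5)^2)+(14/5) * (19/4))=-9555/9437984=-0.00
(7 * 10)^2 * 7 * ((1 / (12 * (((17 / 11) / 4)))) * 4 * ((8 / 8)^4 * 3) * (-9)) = -13582800 / 17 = -798988.24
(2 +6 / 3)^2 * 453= 7248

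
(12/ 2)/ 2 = 3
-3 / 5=-0.60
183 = 183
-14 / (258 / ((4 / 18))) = -14 / 1161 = -0.01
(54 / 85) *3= 1.91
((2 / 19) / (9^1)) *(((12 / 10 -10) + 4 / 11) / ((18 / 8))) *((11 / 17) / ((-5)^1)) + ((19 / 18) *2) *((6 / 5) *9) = 14916622 / 654075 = 22.81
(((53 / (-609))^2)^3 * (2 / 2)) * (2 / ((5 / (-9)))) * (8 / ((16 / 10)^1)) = -44328722258 / 5668409880278649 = -0.00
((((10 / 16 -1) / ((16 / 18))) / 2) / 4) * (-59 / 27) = 0.12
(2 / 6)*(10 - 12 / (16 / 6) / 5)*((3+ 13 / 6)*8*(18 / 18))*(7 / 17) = 39494 / 765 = 51.63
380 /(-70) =-38 /7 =-5.43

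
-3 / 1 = -3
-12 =-12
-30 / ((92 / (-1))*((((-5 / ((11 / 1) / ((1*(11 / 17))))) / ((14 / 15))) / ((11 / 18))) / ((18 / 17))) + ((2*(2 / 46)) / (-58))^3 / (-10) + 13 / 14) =-1142452707550 / 1741622168687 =-0.66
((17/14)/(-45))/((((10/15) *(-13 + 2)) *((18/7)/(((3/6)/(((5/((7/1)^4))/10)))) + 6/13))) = 530621/66710160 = 0.01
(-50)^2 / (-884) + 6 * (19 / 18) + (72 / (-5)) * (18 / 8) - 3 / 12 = -29.14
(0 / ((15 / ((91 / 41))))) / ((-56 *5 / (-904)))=0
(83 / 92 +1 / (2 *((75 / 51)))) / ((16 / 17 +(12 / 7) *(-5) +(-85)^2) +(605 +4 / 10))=339983 / 2141092080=0.00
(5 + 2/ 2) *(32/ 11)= 192/ 11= 17.45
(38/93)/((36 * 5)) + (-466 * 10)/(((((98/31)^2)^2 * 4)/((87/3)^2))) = -3786727541234773/386011074960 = -9809.89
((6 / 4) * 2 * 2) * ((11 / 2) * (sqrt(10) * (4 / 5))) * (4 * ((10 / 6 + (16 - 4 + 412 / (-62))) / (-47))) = -114928 * sqrt(10) / 7285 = -49.89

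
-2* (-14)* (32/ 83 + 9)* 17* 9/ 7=476748/ 83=5743.95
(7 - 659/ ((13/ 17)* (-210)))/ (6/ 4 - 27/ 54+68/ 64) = 242504/ 45045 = 5.38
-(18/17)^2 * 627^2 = -127373796/289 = -440739.78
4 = 4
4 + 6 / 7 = 34 / 7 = 4.86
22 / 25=0.88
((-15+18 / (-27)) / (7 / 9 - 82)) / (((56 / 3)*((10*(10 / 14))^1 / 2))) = 423 / 146200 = 0.00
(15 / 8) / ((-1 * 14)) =-15 / 112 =-0.13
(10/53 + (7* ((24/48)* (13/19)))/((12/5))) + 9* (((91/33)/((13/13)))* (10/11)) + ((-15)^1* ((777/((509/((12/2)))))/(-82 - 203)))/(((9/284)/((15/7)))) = 83868411215/1488482952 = 56.34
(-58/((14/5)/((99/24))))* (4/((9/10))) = -7975/21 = -379.76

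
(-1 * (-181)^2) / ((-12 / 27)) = 294849 / 4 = 73712.25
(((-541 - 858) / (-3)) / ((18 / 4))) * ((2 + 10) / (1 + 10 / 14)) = 19586 / 27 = 725.41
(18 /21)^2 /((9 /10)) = 40 /49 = 0.82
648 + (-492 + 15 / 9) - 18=419 / 3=139.67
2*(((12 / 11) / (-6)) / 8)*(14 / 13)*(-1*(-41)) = -287 / 143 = -2.01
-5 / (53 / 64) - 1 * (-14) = 422 / 53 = 7.96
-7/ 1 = -7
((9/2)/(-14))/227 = -9/6356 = -0.00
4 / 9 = 0.44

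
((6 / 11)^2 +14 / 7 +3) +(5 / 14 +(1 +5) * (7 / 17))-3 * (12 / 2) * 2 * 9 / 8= -466164 / 14399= -32.37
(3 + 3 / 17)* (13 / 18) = 39 / 17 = 2.29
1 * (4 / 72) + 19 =343 / 18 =19.06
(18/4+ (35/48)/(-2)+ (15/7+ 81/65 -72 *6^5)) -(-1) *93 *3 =-24442693573/43680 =-559585.48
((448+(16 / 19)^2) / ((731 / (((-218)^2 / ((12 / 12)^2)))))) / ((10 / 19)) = 55426.08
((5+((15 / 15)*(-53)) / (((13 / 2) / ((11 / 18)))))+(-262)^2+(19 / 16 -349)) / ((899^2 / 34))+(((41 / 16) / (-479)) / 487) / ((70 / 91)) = 10140132896623339 / 3529309153462560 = 2.87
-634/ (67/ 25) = -15850/ 67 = -236.57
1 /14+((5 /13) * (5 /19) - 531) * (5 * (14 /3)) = -128508619 /10374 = -12387.57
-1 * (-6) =6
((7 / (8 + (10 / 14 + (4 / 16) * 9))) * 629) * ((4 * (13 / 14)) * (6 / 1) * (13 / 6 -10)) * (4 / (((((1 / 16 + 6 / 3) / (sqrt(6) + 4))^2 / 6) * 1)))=-88153554944 / 10131 -352614219776 * sqrt(6) / 111441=-16451880.54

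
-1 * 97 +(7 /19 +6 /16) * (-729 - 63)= -13030 /19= -685.79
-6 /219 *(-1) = 2 /73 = 0.03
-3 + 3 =0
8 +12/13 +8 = 220/13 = 16.92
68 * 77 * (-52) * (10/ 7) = -388960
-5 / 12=-0.42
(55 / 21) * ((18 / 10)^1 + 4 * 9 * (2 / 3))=473 / 7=67.57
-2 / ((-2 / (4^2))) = 16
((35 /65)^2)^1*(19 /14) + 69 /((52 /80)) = 36013 /338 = 106.55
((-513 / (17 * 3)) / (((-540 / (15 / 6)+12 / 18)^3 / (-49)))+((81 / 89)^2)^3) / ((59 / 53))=3610282041961712398233 / 7072694931165848412952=0.51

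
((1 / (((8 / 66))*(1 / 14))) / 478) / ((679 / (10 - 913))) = -29799 / 92732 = -0.32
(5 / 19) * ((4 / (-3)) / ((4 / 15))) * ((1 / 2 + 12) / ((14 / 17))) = -10625 / 532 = -19.97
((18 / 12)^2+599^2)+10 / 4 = 1435223 / 4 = 358805.75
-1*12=-12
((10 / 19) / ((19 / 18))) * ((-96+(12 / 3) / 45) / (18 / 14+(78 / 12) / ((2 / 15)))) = -483392 / 505761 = -0.96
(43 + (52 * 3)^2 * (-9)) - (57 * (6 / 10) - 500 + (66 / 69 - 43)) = -25124413 / 115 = -218473.16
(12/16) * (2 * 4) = 6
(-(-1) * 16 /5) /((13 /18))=4.43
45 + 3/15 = 45.20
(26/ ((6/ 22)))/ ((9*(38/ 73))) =10439/ 513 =20.35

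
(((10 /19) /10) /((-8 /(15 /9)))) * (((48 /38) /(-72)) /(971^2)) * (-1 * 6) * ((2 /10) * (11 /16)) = -0.00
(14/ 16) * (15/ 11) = 105/ 88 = 1.19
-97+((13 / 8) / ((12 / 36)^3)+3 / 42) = -2971 / 56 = -53.05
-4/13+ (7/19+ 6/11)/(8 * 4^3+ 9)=-433073/1415557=-0.31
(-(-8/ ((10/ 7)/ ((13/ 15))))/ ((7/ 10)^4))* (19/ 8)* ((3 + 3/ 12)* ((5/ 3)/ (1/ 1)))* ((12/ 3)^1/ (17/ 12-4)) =-12844000/ 31899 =-402.65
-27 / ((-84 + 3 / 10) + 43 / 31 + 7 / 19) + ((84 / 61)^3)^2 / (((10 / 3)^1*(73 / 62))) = 18759168617520712014 / 9076259084957802545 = 2.07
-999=-999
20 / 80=1 / 4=0.25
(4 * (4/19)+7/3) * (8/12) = 362/171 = 2.12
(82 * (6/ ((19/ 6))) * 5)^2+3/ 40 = 8714305083/ 14440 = 603483.73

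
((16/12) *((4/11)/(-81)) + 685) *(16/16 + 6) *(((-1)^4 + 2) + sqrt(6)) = 12816923 *sqrt(6)/2673 + 12816923/891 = 26130.07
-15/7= -2.14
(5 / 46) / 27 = 0.00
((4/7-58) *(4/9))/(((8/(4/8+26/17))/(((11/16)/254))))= -16951/967232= -0.02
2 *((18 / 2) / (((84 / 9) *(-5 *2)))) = -27 / 140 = -0.19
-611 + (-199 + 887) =77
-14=-14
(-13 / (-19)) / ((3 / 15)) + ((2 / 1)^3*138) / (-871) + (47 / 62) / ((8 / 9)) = 24677171 / 8208304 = 3.01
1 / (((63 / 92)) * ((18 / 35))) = 230 / 81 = 2.84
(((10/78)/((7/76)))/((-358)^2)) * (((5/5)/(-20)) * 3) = -19/11662924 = -0.00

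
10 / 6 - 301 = -898 / 3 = -299.33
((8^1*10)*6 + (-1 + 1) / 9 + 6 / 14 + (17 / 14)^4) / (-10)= -48.26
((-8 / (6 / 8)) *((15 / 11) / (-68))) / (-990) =-4 / 18513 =-0.00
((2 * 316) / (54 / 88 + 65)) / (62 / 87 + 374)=302412 / 11764525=0.03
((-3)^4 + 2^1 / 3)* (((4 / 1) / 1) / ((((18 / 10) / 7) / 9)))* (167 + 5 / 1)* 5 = 29498000 / 3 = 9832666.67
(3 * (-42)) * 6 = -756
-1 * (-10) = 10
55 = 55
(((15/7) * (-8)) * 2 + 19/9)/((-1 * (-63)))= -2027/3969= -0.51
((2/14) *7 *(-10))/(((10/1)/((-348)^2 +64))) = -121168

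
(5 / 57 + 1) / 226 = 31 / 6441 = 0.00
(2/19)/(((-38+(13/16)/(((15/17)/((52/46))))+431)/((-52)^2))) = 14926080/20663507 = 0.72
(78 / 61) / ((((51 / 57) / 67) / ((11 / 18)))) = 182039 / 3111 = 58.51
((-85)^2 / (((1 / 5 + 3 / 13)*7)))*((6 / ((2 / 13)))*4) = 18315375 / 49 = 373783.16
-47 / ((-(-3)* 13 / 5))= -235 / 39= -6.03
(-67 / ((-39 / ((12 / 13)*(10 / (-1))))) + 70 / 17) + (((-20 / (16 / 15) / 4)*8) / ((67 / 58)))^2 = 13439671655 / 12896897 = 1042.09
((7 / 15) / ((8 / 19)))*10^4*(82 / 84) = 97375 / 9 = 10819.44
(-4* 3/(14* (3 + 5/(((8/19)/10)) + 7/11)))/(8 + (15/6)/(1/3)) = -176/389515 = -0.00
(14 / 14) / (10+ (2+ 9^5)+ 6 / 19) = 19 / 1122165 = 0.00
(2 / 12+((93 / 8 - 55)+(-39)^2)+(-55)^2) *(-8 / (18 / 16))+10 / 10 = -864509 / 27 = -32018.85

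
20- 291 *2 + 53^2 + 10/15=6743/3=2247.67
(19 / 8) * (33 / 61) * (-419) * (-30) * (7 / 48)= 9194955 / 3904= 2355.27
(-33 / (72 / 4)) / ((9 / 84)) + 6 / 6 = -16.11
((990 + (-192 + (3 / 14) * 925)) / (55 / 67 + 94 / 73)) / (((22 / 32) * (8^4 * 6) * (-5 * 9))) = -22738259 / 36592174080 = -0.00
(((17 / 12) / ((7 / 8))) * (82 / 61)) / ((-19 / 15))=-13940 / 8113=-1.72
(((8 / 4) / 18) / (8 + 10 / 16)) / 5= 8 / 3105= 0.00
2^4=16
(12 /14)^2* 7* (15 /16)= 4.82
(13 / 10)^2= 169 / 100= 1.69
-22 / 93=-0.24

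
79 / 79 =1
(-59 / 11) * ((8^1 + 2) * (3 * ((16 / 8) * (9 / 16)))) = -181.02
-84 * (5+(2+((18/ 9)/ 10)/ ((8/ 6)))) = -3003/ 5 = -600.60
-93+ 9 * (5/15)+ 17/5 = -433/5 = -86.60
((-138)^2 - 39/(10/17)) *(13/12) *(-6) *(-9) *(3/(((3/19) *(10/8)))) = 421874271/25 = 16874970.84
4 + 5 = 9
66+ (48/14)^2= 3810/49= 77.76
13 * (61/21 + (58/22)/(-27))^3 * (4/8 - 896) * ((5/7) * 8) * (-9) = 10284241680477440/776562633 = 13243286.82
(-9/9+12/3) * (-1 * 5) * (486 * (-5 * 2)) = 72900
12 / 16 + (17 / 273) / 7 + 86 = 663185 / 7644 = 86.76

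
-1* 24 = -24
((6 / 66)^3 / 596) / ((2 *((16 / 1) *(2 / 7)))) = 7 / 50769664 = 0.00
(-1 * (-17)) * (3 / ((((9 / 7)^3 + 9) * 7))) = 833 / 1272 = 0.65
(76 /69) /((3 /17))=1292 /207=6.24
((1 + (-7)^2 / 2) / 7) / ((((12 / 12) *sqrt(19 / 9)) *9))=17 *sqrt(19) / 266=0.28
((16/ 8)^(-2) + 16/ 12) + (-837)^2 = 8406847/ 12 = 700570.58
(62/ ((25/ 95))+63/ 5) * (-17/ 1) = -21097/ 5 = -4219.40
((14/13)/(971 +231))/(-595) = -1/664105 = -0.00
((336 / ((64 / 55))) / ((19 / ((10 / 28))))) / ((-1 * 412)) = -825 / 62624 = -0.01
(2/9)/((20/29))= 29/90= 0.32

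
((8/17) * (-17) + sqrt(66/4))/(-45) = 8/45 - sqrt(66)/90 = 0.09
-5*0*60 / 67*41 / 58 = 0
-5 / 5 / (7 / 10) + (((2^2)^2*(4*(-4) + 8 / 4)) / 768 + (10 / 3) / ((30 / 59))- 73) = -34355 / 504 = -68.16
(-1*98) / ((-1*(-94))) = -49 / 47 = -1.04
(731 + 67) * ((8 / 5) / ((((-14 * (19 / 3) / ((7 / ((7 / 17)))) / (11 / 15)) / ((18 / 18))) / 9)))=-40392 / 25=-1615.68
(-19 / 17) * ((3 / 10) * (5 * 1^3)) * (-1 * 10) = 285 / 17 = 16.76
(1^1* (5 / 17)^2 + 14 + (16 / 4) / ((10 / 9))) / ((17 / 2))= 51114 / 24565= 2.08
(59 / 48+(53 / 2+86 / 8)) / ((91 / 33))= 20317 / 1456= 13.95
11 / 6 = 1.83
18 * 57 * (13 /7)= 13338 /7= 1905.43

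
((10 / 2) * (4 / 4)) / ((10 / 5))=5 / 2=2.50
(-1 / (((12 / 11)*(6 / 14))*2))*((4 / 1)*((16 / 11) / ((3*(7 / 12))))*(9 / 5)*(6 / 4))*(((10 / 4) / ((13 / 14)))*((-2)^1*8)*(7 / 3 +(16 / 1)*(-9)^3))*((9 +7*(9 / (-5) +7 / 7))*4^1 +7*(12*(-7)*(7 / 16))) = 15275178688 / 13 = 1175013745.23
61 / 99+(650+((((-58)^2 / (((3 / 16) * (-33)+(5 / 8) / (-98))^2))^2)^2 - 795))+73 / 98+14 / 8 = 21140866203320673430907395996898371 / 357602704426252811540064204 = 59118306.27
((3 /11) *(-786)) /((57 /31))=-24366 /209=-116.58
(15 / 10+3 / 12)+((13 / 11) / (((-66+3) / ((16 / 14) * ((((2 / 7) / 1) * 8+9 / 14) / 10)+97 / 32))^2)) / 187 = 7257794568013 / 4147268428800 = 1.75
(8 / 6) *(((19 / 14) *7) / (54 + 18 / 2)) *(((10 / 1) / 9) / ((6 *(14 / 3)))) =95 / 11907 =0.01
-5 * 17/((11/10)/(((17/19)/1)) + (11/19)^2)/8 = -2608225/384076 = -6.79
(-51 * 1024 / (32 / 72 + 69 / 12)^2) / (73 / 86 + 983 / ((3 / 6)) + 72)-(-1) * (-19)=-57163932445 / 2906510863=-19.67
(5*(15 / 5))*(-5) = -75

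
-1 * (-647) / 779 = 647 / 779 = 0.83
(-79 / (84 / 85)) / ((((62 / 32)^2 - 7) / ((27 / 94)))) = 644640 / 91133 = 7.07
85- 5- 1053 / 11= -15.73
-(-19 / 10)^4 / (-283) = 0.05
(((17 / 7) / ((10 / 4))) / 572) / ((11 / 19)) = 323 / 110110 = 0.00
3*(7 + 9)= 48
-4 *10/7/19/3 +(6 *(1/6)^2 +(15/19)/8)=527/3192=0.17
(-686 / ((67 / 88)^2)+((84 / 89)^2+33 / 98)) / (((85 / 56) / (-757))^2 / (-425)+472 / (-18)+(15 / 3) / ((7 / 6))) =679875013385399775456 / 12615586186108155473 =53.89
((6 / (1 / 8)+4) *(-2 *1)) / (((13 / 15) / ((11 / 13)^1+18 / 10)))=-4128 / 13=-317.54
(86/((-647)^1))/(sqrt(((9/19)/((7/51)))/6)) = -86*sqrt(4522)/32997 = -0.18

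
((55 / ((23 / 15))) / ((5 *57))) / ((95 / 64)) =704 / 8303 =0.08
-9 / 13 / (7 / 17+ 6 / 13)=-153 / 193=-0.79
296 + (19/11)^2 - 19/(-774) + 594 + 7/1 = 84289351/93654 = 900.01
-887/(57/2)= -1774/57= -31.12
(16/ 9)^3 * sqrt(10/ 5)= 4096 * sqrt(2)/ 729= 7.95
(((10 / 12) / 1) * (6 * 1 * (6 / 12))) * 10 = 25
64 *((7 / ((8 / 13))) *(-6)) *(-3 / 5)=13104 / 5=2620.80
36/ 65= 0.55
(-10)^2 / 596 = 25 / 149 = 0.17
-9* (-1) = 9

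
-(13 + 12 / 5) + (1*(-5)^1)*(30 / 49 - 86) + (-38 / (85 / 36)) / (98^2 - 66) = 86045409 / 209083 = 411.54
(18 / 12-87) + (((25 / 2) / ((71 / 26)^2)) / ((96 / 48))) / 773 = -666326053 / 7793386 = -85.50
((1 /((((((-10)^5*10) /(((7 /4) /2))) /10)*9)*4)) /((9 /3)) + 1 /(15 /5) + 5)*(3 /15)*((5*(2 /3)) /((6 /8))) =460799993 /97200000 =4.74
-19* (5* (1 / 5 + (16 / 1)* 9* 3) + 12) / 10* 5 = -41287 / 2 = -20643.50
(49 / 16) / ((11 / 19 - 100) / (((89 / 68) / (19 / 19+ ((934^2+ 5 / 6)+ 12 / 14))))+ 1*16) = -1740039 / 37650880328224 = -0.00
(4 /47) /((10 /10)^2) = 4 /47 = 0.09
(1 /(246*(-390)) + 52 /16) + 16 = 461711 /23985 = 19.25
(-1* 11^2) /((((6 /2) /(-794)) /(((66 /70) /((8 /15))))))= 1585221 /28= 56615.04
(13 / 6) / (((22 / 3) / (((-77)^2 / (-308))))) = -91 / 16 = -5.69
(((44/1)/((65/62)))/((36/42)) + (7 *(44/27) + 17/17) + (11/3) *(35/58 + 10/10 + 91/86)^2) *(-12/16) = -119185888199/1819360530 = -65.51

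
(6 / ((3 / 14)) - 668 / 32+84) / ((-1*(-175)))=729 / 1400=0.52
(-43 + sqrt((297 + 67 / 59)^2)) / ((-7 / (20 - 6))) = -30106 / 59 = -510.27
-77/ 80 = -0.96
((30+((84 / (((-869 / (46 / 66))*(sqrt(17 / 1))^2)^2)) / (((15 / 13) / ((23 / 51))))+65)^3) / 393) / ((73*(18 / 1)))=61136965451001921327084386669247252716220745397 / 114948757992234648167209744838474334005375322750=0.53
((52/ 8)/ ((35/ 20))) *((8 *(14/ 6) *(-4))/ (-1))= 832/ 3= 277.33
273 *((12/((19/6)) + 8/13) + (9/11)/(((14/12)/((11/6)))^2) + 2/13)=238881/133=1796.10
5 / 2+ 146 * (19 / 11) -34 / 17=5559 / 22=252.68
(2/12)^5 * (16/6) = 1/2916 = 0.00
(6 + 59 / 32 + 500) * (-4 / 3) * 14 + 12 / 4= -37907 / 4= -9476.75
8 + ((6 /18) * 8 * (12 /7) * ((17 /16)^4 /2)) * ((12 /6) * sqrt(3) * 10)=108.91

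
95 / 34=2.79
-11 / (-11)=1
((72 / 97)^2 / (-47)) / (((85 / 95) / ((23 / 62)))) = -1132704 / 233051521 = -0.00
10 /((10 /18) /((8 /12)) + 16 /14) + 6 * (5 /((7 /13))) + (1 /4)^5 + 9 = 41512517 /594944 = 69.78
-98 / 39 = -2.51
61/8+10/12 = 203/24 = 8.46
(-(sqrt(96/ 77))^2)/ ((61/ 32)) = -3072/ 4697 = -0.65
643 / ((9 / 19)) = 12217 / 9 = 1357.44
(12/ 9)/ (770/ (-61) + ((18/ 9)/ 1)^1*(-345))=-61/ 32145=-0.00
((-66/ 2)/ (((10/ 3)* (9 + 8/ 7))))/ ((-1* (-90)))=-77/ 7100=-0.01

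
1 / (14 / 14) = 1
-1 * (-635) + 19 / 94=59709 / 94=635.20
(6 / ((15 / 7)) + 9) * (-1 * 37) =-436.60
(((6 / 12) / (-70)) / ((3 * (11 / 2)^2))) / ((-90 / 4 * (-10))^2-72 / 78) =-13 / 8361325665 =-0.00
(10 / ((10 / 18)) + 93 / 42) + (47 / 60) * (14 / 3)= 7519 / 315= 23.87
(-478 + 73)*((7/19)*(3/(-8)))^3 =1.07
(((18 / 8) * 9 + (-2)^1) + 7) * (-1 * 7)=-707 / 4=-176.75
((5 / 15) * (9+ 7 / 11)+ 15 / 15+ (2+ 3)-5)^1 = 139 / 33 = 4.21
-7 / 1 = -7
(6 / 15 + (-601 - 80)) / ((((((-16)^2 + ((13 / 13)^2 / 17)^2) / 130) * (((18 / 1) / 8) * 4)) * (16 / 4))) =-12785071 / 1331730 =-9.60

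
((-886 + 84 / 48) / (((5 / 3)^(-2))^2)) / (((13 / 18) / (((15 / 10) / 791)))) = -736875 / 41132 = -17.91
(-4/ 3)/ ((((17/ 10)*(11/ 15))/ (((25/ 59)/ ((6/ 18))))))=-15000/ 11033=-1.36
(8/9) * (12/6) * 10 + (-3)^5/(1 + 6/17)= -33499/207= -161.83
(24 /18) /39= 4 /117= 0.03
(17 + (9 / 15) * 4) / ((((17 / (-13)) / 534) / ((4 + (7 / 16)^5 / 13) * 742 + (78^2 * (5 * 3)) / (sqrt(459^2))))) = -9505927411088967 / 378798080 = -25094972.53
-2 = -2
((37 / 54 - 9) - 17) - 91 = -6281 / 54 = -116.31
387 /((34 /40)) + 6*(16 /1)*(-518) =-837636 /17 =-49272.71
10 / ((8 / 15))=75 / 4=18.75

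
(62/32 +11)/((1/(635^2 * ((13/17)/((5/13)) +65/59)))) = 32335338555/2006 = 16119311.34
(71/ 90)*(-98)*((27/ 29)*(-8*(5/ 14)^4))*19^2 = 9611625/ 2842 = 3381.99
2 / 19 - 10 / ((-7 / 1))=204 / 133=1.53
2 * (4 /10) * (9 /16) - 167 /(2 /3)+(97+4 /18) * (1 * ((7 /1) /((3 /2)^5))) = -7017187 /43740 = -160.43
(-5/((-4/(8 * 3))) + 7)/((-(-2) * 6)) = 37/12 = 3.08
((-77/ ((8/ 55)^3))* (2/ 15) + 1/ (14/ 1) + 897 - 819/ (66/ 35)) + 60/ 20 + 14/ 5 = -847895551/ 295680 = -2867.61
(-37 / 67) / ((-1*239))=37 / 16013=0.00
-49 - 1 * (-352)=303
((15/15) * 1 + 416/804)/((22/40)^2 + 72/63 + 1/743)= 634522000/604953921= 1.05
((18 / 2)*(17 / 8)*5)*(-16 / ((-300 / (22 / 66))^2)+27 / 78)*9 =7745183 / 26000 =297.89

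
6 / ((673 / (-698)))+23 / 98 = -394945 / 65954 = -5.99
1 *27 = 27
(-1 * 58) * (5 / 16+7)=-3393 / 8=-424.12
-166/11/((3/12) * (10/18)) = -5976/55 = -108.65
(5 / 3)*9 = 15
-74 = -74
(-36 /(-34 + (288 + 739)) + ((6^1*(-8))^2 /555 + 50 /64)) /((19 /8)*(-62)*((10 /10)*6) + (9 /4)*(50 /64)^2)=-1228094848 /221253750885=-0.01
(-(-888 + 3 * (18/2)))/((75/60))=3444/5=688.80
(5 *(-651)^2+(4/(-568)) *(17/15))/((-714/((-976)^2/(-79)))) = 1074858331865152/30036195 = 35785435.93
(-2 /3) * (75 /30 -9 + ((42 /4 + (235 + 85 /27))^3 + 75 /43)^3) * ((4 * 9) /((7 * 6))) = -2076008660752559696967.65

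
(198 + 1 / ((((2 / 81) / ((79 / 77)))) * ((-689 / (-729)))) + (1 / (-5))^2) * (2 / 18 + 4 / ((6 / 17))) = 66121115843 / 23873850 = 2769.60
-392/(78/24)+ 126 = 70/13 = 5.38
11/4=2.75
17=17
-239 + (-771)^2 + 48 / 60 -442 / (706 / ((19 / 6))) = 6292586657 / 10590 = 594200.82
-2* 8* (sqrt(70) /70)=-8* sqrt(70) /35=-1.91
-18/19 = -0.95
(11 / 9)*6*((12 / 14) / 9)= 44 / 63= 0.70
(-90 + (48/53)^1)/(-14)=2361/371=6.36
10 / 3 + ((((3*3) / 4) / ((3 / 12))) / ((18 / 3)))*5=65 / 6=10.83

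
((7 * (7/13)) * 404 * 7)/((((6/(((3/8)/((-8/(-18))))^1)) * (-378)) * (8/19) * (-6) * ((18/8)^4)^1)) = 0.06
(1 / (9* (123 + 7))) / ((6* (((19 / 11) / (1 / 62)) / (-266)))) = -77 / 217620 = -0.00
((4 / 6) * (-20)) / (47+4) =-40 / 153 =-0.26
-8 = -8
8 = 8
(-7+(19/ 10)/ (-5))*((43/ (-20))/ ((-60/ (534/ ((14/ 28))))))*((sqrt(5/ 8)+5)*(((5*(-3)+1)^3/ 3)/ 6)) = 53819101*sqrt(10)/ 5000+53819101/ 250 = 249314.59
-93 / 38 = -2.45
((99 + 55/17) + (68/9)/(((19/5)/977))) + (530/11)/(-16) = 522324349/255816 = 2041.80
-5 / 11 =-0.45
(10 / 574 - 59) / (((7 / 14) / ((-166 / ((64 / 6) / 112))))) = 8430144 / 41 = 205613.27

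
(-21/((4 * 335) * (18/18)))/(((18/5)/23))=-161/1608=-0.10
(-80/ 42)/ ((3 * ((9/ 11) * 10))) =-44/ 567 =-0.08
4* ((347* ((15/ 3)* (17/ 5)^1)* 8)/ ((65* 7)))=188768/ 455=414.87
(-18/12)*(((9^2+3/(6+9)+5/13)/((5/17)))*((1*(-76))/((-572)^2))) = 5138607/53167400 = 0.10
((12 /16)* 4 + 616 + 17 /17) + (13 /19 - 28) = 11261 /19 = 592.68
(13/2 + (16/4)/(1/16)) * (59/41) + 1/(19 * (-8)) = 632203/6232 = 101.44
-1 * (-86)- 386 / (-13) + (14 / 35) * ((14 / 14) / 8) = 30093 / 260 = 115.74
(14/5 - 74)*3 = -1068/5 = -213.60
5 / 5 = 1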